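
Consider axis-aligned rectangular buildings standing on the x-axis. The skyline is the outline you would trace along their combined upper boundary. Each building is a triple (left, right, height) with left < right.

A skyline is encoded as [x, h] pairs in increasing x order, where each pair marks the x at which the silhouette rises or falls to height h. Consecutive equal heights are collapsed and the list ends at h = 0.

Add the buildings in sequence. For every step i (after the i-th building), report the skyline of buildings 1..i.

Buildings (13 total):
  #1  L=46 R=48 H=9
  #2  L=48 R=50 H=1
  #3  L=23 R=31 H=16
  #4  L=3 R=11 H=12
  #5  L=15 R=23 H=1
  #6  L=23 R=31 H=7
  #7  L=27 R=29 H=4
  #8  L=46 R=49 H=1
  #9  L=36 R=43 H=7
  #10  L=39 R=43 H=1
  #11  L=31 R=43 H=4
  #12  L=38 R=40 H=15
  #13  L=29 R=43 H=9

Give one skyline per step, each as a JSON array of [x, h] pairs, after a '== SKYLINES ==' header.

== SKYLINES ==
[[46,9],[48,0]]
[[46,9],[48,1],[50,0]]
[[23,16],[31,0],[46,9],[48,1],[50,0]]
[[3,12],[11,0],[23,16],[31,0],[46,9],[48,1],[50,0]]
[[3,12],[11,0],[15,1],[23,16],[31,0],[46,9],[48,1],[50,0]]
[[3,12],[11,0],[15,1],[23,16],[31,0],[46,9],[48,1],[50,0]]
[[3,12],[11,0],[15,1],[23,16],[31,0],[46,9],[48,1],[50,0]]
[[3,12],[11,0],[15,1],[23,16],[31,0],[46,9],[48,1],[50,0]]
[[3,12],[11,0],[15,1],[23,16],[31,0],[36,7],[43,0],[46,9],[48,1],[50,0]]
[[3,12],[11,0],[15,1],[23,16],[31,0],[36,7],[43,0],[46,9],[48,1],[50,0]]
[[3,12],[11,0],[15,1],[23,16],[31,4],[36,7],[43,0],[46,9],[48,1],[50,0]]
[[3,12],[11,0],[15,1],[23,16],[31,4],[36,7],[38,15],[40,7],[43,0],[46,9],[48,1],[50,0]]
[[3,12],[11,0],[15,1],[23,16],[31,9],[38,15],[40,9],[43,0],[46,9],[48,1],[50,0]]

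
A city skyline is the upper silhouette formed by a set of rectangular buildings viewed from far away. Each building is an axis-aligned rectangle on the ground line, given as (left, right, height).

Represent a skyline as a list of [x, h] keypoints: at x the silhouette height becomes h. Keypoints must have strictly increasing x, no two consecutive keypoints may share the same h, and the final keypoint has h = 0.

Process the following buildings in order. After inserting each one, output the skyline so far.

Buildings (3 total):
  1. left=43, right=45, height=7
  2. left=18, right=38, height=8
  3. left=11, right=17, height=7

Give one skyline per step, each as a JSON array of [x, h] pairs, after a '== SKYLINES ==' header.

== SKYLINES ==
[[43,7],[45,0]]
[[18,8],[38,0],[43,7],[45,0]]
[[11,7],[17,0],[18,8],[38,0],[43,7],[45,0]]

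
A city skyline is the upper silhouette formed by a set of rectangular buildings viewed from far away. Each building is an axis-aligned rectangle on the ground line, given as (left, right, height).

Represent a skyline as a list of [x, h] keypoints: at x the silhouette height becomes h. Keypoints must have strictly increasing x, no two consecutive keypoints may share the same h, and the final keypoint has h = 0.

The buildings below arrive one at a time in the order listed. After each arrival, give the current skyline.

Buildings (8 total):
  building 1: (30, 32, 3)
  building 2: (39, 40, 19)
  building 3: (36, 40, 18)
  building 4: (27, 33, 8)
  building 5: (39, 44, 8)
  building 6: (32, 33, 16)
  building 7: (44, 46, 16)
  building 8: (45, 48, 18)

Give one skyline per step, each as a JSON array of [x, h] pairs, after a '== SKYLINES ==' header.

== SKYLINES ==
[[30,3],[32,0]]
[[30,3],[32,0],[39,19],[40,0]]
[[30,3],[32,0],[36,18],[39,19],[40,0]]
[[27,8],[33,0],[36,18],[39,19],[40,0]]
[[27,8],[33,0],[36,18],[39,19],[40,8],[44,0]]
[[27,8],[32,16],[33,0],[36,18],[39,19],[40,8],[44,0]]
[[27,8],[32,16],[33,0],[36,18],[39,19],[40,8],[44,16],[46,0]]
[[27,8],[32,16],[33,0],[36,18],[39,19],[40,8],[44,16],[45,18],[48,0]]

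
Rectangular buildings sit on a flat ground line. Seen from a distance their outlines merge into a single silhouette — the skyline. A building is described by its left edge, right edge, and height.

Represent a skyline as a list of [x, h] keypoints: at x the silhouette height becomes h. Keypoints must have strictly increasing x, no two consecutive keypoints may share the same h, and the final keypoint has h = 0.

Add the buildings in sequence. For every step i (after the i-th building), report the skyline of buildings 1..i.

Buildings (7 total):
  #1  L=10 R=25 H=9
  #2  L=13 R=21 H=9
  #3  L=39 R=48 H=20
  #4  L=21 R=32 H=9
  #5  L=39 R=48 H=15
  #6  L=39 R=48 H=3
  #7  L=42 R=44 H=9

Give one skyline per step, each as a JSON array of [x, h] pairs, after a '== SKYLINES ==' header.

== SKYLINES ==
[[10,9],[25,0]]
[[10,9],[25,0]]
[[10,9],[25,0],[39,20],[48,0]]
[[10,9],[32,0],[39,20],[48,0]]
[[10,9],[32,0],[39,20],[48,0]]
[[10,9],[32,0],[39,20],[48,0]]
[[10,9],[32,0],[39,20],[48,0]]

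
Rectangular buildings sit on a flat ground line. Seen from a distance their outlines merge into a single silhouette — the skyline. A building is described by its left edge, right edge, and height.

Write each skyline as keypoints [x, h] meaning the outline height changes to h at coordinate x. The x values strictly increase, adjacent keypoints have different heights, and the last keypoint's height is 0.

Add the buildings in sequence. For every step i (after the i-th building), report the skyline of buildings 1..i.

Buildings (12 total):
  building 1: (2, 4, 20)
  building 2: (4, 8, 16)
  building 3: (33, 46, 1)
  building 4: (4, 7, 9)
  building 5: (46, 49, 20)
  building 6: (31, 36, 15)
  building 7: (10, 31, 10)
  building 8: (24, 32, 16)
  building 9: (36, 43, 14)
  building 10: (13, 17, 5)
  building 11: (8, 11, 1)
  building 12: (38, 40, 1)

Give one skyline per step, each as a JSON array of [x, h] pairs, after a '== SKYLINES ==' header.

== SKYLINES ==
[[2,20],[4,0]]
[[2,20],[4,16],[8,0]]
[[2,20],[4,16],[8,0],[33,1],[46,0]]
[[2,20],[4,16],[8,0],[33,1],[46,0]]
[[2,20],[4,16],[8,0],[33,1],[46,20],[49,0]]
[[2,20],[4,16],[8,0],[31,15],[36,1],[46,20],[49,0]]
[[2,20],[4,16],[8,0],[10,10],[31,15],[36,1],[46,20],[49,0]]
[[2,20],[4,16],[8,0],[10,10],[24,16],[32,15],[36,1],[46,20],[49,0]]
[[2,20],[4,16],[8,0],[10,10],[24,16],[32,15],[36,14],[43,1],[46,20],[49,0]]
[[2,20],[4,16],[8,0],[10,10],[24,16],[32,15],[36,14],[43,1],[46,20],[49,0]]
[[2,20],[4,16],[8,1],[10,10],[24,16],[32,15],[36,14],[43,1],[46,20],[49,0]]
[[2,20],[4,16],[8,1],[10,10],[24,16],[32,15],[36,14],[43,1],[46,20],[49,0]]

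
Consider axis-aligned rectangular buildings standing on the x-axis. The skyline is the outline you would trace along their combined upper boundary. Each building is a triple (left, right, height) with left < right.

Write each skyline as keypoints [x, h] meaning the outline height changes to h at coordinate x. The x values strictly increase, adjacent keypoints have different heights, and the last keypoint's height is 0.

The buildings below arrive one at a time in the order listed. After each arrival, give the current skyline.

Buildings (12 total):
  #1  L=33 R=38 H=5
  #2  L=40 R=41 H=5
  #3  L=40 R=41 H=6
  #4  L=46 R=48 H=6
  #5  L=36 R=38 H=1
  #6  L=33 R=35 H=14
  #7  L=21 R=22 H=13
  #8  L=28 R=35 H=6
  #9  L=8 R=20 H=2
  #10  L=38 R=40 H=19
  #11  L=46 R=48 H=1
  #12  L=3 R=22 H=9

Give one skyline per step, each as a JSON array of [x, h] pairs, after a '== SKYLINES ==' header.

== SKYLINES ==
[[33,5],[38,0]]
[[33,5],[38,0],[40,5],[41,0]]
[[33,5],[38,0],[40,6],[41,0]]
[[33,5],[38,0],[40,6],[41,0],[46,6],[48,0]]
[[33,5],[38,0],[40,6],[41,0],[46,6],[48,0]]
[[33,14],[35,5],[38,0],[40,6],[41,0],[46,6],[48,0]]
[[21,13],[22,0],[33,14],[35,5],[38,0],[40,6],[41,0],[46,6],[48,0]]
[[21,13],[22,0],[28,6],[33,14],[35,5],[38,0],[40,6],[41,0],[46,6],[48,0]]
[[8,2],[20,0],[21,13],[22,0],[28,6],[33,14],[35,5],[38,0],[40,6],[41,0],[46,6],[48,0]]
[[8,2],[20,0],[21,13],[22,0],[28,6],[33,14],[35,5],[38,19],[40,6],[41,0],[46,6],[48,0]]
[[8,2],[20,0],[21,13],[22,0],[28,6],[33,14],[35,5],[38,19],[40,6],[41,0],[46,6],[48,0]]
[[3,9],[21,13],[22,0],[28,6],[33,14],[35,5],[38,19],[40,6],[41,0],[46,6],[48,0]]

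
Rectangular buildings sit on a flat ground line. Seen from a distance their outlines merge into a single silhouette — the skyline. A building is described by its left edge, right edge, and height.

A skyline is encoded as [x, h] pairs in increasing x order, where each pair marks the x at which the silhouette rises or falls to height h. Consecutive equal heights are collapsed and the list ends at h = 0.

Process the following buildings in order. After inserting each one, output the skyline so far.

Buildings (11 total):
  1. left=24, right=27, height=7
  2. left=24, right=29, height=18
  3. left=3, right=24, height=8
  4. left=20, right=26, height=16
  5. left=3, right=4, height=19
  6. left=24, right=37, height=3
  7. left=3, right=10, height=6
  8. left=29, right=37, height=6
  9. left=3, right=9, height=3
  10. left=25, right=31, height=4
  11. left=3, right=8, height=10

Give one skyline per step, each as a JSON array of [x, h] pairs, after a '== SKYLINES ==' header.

== SKYLINES ==
[[24,7],[27,0]]
[[24,18],[29,0]]
[[3,8],[24,18],[29,0]]
[[3,8],[20,16],[24,18],[29,0]]
[[3,19],[4,8],[20,16],[24,18],[29,0]]
[[3,19],[4,8],[20,16],[24,18],[29,3],[37,0]]
[[3,19],[4,8],[20,16],[24,18],[29,3],[37,0]]
[[3,19],[4,8],[20,16],[24,18],[29,6],[37,0]]
[[3,19],[4,8],[20,16],[24,18],[29,6],[37,0]]
[[3,19],[4,8],[20,16],[24,18],[29,6],[37,0]]
[[3,19],[4,10],[8,8],[20,16],[24,18],[29,6],[37,0]]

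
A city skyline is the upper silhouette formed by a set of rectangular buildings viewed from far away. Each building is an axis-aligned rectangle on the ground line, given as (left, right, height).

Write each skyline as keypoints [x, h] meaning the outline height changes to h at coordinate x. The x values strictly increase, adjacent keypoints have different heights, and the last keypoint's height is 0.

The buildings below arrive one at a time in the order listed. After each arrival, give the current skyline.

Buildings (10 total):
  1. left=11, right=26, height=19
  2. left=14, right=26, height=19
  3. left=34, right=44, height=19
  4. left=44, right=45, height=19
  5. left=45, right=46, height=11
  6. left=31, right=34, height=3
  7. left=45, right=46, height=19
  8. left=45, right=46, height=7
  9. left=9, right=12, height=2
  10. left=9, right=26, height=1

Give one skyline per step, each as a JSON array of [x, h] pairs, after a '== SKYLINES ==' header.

== SKYLINES ==
[[11,19],[26,0]]
[[11,19],[26,0]]
[[11,19],[26,0],[34,19],[44,0]]
[[11,19],[26,0],[34,19],[45,0]]
[[11,19],[26,0],[34,19],[45,11],[46,0]]
[[11,19],[26,0],[31,3],[34,19],[45,11],[46,0]]
[[11,19],[26,0],[31,3],[34,19],[46,0]]
[[11,19],[26,0],[31,3],[34,19],[46,0]]
[[9,2],[11,19],[26,0],[31,3],[34,19],[46,0]]
[[9,2],[11,19],[26,0],[31,3],[34,19],[46,0]]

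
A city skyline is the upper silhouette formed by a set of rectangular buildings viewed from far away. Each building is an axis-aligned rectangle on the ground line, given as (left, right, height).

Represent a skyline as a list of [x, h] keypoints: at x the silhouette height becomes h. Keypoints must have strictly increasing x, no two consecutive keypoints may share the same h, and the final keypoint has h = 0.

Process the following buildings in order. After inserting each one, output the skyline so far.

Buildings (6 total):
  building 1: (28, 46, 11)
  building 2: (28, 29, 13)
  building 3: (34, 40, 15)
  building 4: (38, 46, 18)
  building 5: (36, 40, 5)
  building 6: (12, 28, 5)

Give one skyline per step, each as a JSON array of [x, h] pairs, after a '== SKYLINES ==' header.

== SKYLINES ==
[[28,11],[46,0]]
[[28,13],[29,11],[46,0]]
[[28,13],[29,11],[34,15],[40,11],[46,0]]
[[28,13],[29,11],[34,15],[38,18],[46,0]]
[[28,13],[29,11],[34,15],[38,18],[46,0]]
[[12,5],[28,13],[29,11],[34,15],[38,18],[46,0]]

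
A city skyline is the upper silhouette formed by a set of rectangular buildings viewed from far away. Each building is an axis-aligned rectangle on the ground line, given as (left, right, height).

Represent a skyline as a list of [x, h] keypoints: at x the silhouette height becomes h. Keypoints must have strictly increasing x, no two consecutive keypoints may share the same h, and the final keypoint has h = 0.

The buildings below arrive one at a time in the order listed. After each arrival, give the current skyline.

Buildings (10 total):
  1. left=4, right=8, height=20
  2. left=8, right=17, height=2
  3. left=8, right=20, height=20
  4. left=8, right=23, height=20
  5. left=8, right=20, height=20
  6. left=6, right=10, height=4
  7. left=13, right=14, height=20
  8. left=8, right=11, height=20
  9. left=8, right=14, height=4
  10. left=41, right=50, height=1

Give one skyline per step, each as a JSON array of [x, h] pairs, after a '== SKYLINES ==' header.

== SKYLINES ==
[[4,20],[8,0]]
[[4,20],[8,2],[17,0]]
[[4,20],[20,0]]
[[4,20],[23,0]]
[[4,20],[23,0]]
[[4,20],[23,0]]
[[4,20],[23,0]]
[[4,20],[23,0]]
[[4,20],[23,0]]
[[4,20],[23,0],[41,1],[50,0]]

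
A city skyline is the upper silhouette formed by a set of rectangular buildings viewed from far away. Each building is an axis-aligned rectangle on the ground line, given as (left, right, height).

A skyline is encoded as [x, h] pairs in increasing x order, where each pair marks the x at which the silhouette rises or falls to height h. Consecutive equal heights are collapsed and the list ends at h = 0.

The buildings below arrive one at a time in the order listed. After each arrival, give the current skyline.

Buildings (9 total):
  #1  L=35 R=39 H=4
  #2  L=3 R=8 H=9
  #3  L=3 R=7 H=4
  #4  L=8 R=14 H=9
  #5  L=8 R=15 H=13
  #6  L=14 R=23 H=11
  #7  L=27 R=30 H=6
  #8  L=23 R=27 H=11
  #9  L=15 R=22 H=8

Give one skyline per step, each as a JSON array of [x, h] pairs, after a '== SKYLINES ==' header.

== SKYLINES ==
[[35,4],[39,0]]
[[3,9],[8,0],[35,4],[39,0]]
[[3,9],[8,0],[35,4],[39,0]]
[[3,9],[14,0],[35,4],[39,0]]
[[3,9],[8,13],[15,0],[35,4],[39,0]]
[[3,9],[8,13],[15,11],[23,0],[35,4],[39,0]]
[[3,9],[8,13],[15,11],[23,0],[27,6],[30,0],[35,4],[39,0]]
[[3,9],[8,13],[15,11],[27,6],[30,0],[35,4],[39,0]]
[[3,9],[8,13],[15,11],[27,6],[30,0],[35,4],[39,0]]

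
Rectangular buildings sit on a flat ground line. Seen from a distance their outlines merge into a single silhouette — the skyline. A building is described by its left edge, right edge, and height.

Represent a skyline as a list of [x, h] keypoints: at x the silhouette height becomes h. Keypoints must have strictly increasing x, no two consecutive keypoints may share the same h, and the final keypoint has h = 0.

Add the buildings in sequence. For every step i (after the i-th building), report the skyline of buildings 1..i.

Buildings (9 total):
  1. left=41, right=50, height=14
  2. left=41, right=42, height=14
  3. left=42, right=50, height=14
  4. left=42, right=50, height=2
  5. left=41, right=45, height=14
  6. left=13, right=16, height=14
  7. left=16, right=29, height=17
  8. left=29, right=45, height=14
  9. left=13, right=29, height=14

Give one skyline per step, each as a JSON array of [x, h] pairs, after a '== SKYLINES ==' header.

== SKYLINES ==
[[41,14],[50,0]]
[[41,14],[50,0]]
[[41,14],[50,0]]
[[41,14],[50,0]]
[[41,14],[50,0]]
[[13,14],[16,0],[41,14],[50,0]]
[[13,14],[16,17],[29,0],[41,14],[50,0]]
[[13,14],[16,17],[29,14],[50,0]]
[[13,14],[16,17],[29,14],[50,0]]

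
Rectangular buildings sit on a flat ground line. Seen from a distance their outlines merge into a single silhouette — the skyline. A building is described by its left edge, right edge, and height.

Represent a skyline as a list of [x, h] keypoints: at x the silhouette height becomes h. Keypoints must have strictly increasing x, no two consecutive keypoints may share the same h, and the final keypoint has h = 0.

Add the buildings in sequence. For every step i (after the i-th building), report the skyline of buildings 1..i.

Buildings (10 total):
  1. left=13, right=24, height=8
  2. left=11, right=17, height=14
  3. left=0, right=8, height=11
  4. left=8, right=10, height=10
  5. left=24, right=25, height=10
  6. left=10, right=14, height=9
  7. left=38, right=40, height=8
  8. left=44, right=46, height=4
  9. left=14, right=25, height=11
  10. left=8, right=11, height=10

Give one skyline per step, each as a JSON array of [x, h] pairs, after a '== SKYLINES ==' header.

== SKYLINES ==
[[13,8],[24,0]]
[[11,14],[17,8],[24,0]]
[[0,11],[8,0],[11,14],[17,8],[24,0]]
[[0,11],[8,10],[10,0],[11,14],[17,8],[24,0]]
[[0,11],[8,10],[10,0],[11,14],[17,8],[24,10],[25,0]]
[[0,11],[8,10],[10,9],[11,14],[17,8],[24,10],[25,0]]
[[0,11],[8,10],[10,9],[11,14],[17,8],[24,10],[25,0],[38,8],[40,0]]
[[0,11],[8,10],[10,9],[11,14],[17,8],[24,10],[25,0],[38,8],[40,0],[44,4],[46,0]]
[[0,11],[8,10],[10,9],[11,14],[17,11],[25,0],[38,8],[40,0],[44,4],[46,0]]
[[0,11],[8,10],[11,14],[17,11],[25,0],[38,8],[40,0],[44,4],[46,0]]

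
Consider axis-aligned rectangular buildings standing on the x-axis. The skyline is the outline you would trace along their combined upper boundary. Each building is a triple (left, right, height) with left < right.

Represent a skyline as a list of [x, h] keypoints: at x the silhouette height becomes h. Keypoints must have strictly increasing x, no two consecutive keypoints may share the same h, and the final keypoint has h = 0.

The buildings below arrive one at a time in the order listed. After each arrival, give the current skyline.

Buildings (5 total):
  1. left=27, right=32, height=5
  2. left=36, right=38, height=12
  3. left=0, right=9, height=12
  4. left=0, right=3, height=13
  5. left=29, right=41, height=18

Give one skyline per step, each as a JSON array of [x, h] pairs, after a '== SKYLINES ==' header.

== SKYLINES ==
[[27,5],[32,0]]
[[27,5],[32,0],[36,12],[38,0]]
[[0,12],[9,0],[27,5],[32,0],[36,12],[38,0]]
[[0,13],[3,12],[9,0],[27,5],[32,0],[36,12],[38,0]]
[[0,13],[3,12],[9,0],[27,5],[29,18],[41,0]]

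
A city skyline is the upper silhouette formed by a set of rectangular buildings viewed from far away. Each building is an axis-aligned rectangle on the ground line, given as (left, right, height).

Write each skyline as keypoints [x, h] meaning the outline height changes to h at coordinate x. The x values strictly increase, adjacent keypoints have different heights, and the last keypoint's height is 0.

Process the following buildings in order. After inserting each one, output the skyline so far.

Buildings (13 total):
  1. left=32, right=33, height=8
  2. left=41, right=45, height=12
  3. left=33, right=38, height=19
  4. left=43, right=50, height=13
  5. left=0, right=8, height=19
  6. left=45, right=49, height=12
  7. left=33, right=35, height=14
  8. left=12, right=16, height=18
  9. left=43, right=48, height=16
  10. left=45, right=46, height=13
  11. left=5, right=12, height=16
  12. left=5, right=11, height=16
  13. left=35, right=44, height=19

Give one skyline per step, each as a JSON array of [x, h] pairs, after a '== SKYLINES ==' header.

== SKYLINES ==
[[32,8],[33,0]]
[[32,8],[33,0],[41,12],[45,0]]
[[32,8],[33,19],[38,0],[41,12],[45,0]]
[[32,8],[33,19],[38,0],[41,12],[43,13],[50,0]]
[[0,19],[8,0],[32,8],[33,19],[38,0],[41,12],[43,13],[50,0]]
[[0,19],[8,0],[32,8],[33,19],[38,0],[41,12],[43,13],[50,0]]
[[0,19],[8,0],[32,8],[33,19],[38,0],[41,12],[43,13],[50,0]]
[[0,19],[8,0],[12,18],[16,0],[32,8],[33,19],[38,0],[41,12],[43,13],[50,0]]
[[0,19],[8,0],[12,18],[16,0],[32,8],[33,19],[38,0],[41,12],[43,16],[48,13],[50,0]]
[[0,19],[8,0],[12,18],[16,0],[32,8],[33,19],[38,0],[41,12],[43,16],[48,13],[50,0]]
[[0,19],[8,16],[12,18],[16,0],[32,8],[33,19],[38,0],[41,12],[43,16],[48,13],[50,0]]
[[0,19],[8,16],[12,18],[16,0],[32,8],[33,19],[38,0],[41,12],[43,16],[48,13],[50,0]]
[[0,19],[8,16],[12,18],[16,0],[32,8],[33,19],[44,16],[48,13],[50,0]]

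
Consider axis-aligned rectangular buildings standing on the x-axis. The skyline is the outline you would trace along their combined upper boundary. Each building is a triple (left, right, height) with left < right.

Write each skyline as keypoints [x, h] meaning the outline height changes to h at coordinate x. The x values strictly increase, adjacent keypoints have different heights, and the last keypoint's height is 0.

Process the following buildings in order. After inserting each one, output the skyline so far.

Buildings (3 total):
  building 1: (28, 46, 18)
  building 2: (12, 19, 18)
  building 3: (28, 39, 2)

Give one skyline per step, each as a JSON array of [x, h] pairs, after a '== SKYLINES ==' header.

== SKYLINES ==
[[28,18],[46,0]]
[[12,18],[19,0],[28,18],[46,0]]
[[12,18],[19,0],[28,18],[46,0]]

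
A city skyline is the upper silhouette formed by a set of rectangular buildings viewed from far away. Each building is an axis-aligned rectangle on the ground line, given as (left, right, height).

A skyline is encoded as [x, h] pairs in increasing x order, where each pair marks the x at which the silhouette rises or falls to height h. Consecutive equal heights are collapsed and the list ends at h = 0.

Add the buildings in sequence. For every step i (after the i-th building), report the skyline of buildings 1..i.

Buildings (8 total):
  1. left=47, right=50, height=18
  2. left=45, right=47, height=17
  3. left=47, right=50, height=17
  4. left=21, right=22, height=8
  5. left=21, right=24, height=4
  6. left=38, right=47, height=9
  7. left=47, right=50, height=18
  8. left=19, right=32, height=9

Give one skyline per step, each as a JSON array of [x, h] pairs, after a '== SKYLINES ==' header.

== SKYLINES ==
[[47,18],[50,0]]
[[45,17],[47,18],[50,0]]
[[45,17],[47,18],[50,0]]
[[21,8],[22,0],[45,17],[47,18],[50,0]]
[[21,8],[22,4],[24,0],[45,17],[47,18],[50,0]]
[[21,8],[22,4],[24,0],[38,9],[45,17],[47,18],[50,0]]
[[21,8],[22,4],[24,0],[38,9],[45,17],[47,18],[50,0]]
[[19,9],[32,0],[38,9],[45,17],[47,18],[50,0]]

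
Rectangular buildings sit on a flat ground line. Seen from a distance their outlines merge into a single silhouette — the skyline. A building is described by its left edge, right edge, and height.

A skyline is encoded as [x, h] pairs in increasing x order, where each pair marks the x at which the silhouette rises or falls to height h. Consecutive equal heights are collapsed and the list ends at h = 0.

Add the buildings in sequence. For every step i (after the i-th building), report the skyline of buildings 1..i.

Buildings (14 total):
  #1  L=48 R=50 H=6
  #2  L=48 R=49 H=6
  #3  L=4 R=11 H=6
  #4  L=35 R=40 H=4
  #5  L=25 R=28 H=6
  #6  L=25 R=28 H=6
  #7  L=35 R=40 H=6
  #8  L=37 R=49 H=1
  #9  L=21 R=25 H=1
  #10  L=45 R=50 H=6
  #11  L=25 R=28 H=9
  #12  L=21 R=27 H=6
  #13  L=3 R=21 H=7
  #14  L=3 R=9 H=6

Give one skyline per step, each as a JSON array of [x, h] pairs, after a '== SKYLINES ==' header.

== SKYLINES ==
[[48,6],[50,0]]
[[48,6],[50,0]]
[[4,6],[11,0],[48,6],[50,0]]
[[4,6],[11,0],[35,4],[40,0],[48,6],[50,0]]
[[4,6],[11,0],[25,6],[28,0],[35,4],[40,0],[48,6],[50,0]]
[[4,6],[11,0],[25,6],[28,0],[35,4],[40,0],[48,6],[50,0]]
[[4,6],[11,0],[25,6],[28,0],[35,6],[40,0],[48,6],[50,0]]
[[4,6],[11,0],[25,6],[28,0],[35,6],[40,1],[48,6],[50,0]]
[[4,6],[11,0],[21,1],[25,6],[28,0],[35,6],[40,1],[48,6],[50,0]]
[[4,6],[11,0],[21,1],[25,6],[28,0],[35,6],[40,1],[45,6],[50,0]]
[[4,6],[11,0],[21,1],[25,9],[28,0],[35,6],[40,1],[45,6],[50,0]]
[[4,6],[11,0],[21,6],[25,9],[28,0],[35,6],[40,1],[45,6],[50,0]]
[[3,7],[21,6],[25,9],[28,0],[35,6],[40,1],[45,6],[50,0]]
[[3,7],[21,6],[25,9],[28,0],[35,6],[40,1],[45,6],[50,0]]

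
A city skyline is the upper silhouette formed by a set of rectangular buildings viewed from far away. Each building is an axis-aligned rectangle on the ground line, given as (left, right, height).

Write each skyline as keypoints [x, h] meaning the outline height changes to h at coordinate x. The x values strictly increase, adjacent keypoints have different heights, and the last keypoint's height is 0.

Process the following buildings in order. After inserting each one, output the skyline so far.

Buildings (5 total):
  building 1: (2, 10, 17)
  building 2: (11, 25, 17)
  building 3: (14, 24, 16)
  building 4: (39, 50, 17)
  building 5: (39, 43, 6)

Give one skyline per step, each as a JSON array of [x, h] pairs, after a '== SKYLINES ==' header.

== SKYLINES ==
[[2,17],[10,0]]
[[2,17],[10,0],[11,17],[25,0]]
[[2,17],[10,0],[11,17],[25,0]]
[[2,17],[10,0],[11,17],[25,0],[39,17],[50,0]]
[[2,17],[10,0],[11,17],[25,0],[39,17],[50,0]]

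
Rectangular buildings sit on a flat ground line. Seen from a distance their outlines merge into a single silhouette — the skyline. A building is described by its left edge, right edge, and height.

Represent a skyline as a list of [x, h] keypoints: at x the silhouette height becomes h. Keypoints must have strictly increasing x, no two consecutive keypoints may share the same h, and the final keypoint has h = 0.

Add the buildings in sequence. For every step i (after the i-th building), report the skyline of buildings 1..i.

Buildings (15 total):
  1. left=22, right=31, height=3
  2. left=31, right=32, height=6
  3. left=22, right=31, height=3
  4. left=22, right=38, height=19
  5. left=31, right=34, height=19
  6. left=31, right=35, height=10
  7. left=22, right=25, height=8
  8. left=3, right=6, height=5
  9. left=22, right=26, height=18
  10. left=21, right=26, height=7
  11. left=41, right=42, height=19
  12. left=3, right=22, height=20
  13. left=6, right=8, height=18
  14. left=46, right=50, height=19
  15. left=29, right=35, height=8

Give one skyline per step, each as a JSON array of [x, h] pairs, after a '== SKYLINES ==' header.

== SKYLINES ==
[[22,3],[31,0]]
[[22,3],[31,6],[32,0]]
[[22,3],[31,6],[32,0]]
[[22,19],[38,0]]
[[22,19],[38,0]]
[[22,19],[38,0]]
[[22,19],[38,0]]
[[3,5],[6,0],[22,19],[38,0]]
[[3,5],[6,0],[22,19],[38,0]]
[[3,5],[6,0],[21,7],[22,19],[38,0]]
[[3,5],[6,0],[21,7],[22,19],[38,0],[41,19],[42,0]]
[[3,20],[22,19],[38,0],[41,19],[42,0]]
[[3,20],[22,19],[38,0],[41,19],[42,0]]
[[3,20],[22,19],[38,0],[41,19],[42,0],[46,19],[50,0]]
[[3,20],[22,19],[38,0],[41,19],[42,0],[46,19],[50,0]]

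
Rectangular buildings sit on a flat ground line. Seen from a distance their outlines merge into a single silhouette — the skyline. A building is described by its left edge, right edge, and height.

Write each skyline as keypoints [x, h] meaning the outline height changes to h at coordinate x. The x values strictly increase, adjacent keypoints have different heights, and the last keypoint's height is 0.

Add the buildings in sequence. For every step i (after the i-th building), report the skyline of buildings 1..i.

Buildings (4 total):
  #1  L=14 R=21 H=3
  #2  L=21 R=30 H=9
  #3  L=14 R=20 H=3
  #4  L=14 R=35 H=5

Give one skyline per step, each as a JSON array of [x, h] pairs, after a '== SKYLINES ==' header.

== SKYLINES ==
[[14,3],[21,0]]
[[14,3],[21,9],[30,0]]
[[14,3],[21,9],[30,0]]
[[14,5],[21,9],[30,5],[35,0]]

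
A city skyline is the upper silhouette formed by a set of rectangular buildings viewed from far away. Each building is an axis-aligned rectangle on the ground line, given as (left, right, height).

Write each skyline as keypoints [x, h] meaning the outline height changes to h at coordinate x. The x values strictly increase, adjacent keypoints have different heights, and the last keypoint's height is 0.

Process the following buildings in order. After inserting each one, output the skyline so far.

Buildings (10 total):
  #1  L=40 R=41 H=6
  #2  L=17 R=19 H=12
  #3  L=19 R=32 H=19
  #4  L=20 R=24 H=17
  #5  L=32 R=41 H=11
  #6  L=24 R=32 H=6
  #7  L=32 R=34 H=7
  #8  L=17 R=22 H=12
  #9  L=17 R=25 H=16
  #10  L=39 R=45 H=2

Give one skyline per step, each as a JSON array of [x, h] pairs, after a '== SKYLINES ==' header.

== SKYLINES ==
[[40,6],[41,0]]
[[17,12],[19,0],[40,6],[41,0]]
[[17,12],[19,19],[32,0],[40,6],[41,0]]
[[17,12],[19,19],[32,0],[40,6],[41,0]]
[[17,12],[19,19],[32,11],[41,0]]
[[17,12],[19,19],[32,11],[41,0]]
[[17,12],[19,19],[32,11],[41,0]]
[[17,12],[19,19],[32,11],[41,0]]
[[17,16],[19,19],[32,11],[41,0]]
[[17,16],[19,19],[32,11],[41,2],[45,0]]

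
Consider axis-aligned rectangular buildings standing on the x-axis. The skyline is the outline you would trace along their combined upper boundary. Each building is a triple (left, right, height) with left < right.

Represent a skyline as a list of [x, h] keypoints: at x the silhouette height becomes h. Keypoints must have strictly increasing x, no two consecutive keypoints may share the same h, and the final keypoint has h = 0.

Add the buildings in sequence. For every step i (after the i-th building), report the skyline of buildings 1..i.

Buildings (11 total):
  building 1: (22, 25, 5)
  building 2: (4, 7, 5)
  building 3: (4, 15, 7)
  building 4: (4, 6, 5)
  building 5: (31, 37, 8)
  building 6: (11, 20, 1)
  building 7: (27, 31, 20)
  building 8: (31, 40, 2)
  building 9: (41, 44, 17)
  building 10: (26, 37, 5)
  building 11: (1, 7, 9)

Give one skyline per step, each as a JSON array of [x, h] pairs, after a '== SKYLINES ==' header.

== SKYLINES ==
[[22,5],[25,0]]
[[4,5],[7,0],[22,5],[25,0]]
[[4,7],[15,0],[22,5],[25,0]]
[[4,7],[15,0],[22,5],[25,0]]
[[4,7],[15,0],[22,5],[25,0],[31,8],[37,0]]
[[4,7],[15,1],[20,0],[22,5],[25,0],[31,8],[37,0]]
[[4,7],[15,1],[20,0],[22,5],[25,0],[27,20],[31,8],[37,0]]
[[4,7],[15,1],[20,0],[22,5],[25,0],[27,20],[31,8],[37,2],[40,0]]
[[4,7],[15,1],[20,0],[22,5],[25,0],[27,20],[31,8],[37,2],[40,0],[41,17],[44,0]]
[[4,7],[15,1],[20,0],[22,5],[25,0],[26,5],[27,20],[31,8],[37,2],[40,0],[41,17],[44,0]]
[[1,9],[7,7],[15,1],[20,0],[22,5],[25,0],[26,5],[27,20],[31,8],[37,2],[40,0],[41,17],[44,0]]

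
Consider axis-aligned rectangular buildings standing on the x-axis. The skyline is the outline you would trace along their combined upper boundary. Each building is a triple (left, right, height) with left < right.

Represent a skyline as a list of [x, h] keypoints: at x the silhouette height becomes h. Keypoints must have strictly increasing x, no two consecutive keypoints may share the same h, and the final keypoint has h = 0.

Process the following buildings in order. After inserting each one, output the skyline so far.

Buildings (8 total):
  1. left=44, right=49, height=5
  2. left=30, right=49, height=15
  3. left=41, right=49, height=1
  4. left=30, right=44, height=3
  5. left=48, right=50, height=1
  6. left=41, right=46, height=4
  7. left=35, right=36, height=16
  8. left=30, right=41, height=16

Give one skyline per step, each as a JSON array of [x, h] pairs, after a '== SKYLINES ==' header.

== SKYLINES ==
[[44,5],[49,0]]
[[30,15],[49,0]]
[[30,15],[49,0]]
[[30,15],[49,0]]
[[30,15],[49,1],[50,0]]
[[30,15],[49,1],[50,0]]
[[30,15],[35,16],[36,15],[49,1],[50,0]]
[[30,16],[41,15],[49,1],[50,0]]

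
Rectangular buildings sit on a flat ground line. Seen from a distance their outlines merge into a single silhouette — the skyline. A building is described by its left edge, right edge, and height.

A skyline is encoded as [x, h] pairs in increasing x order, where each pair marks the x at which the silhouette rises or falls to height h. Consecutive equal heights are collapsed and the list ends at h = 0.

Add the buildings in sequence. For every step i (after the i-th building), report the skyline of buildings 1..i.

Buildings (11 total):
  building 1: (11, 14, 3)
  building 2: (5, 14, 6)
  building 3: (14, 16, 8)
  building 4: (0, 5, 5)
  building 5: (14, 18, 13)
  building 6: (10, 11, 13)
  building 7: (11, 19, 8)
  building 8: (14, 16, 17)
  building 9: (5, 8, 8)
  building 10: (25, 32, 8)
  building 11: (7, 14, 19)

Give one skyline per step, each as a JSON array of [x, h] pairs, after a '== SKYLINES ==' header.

== SKYLINES ==
[[11,3],[14,0]]
[[5,6],[14,0]]
[[5,6],[14,8],[16,0]]
[[0,5],[5,6],[14,8],[16,0]]
[[0,5],[5,6],[14,13],[18,0]]
[[0,5],[5,6],[10,13],[11,6],[14,13],[18,0]]
[[0,5],[5,6],[10,13],[11,8],[14,13],[18,8],[19,0]]
[[0,5],[5,6],[10,13],[11,8],[14,17],[16,13],[18,8],[19,0]]
[[0,5],[5,8],[8,6],[10,13],[11,8],[14,17],[16,13],[18,8],[19,0]]
[[0,5],[5,8],[8,6],[10,13],[11,8],[14,17],[16,13],[18,8],[19,0],[25,8],[32,0]]
[[0,5],[5,8],[7,19],[14,17],[16,13],[18,8],[19,0],[25,8],[32,0]]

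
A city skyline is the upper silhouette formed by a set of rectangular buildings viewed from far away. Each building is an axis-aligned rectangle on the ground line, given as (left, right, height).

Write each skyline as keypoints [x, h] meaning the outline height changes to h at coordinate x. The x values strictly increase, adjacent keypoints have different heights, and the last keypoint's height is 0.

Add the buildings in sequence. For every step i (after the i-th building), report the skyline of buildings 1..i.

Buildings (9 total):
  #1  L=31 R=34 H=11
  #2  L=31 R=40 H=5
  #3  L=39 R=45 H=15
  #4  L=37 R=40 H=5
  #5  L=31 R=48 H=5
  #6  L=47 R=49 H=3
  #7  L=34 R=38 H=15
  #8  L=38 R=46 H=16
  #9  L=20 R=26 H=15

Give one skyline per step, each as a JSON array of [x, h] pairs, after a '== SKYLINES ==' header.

== SKYLINES ==
[[31,11],[34,0]]
[[31,11],[34,5],[40,0]]
[[31,11],[34,5],[39,15],[45,0]]
[[31,11],[34,5],[39,15],[45,0]]
[[31,11],[34,5],[39,15],[45,5],[48,0]]
[[31,11],[34,5],[39,15],[45,5],[48,3],[49,0]]
[[31,11],[34,15],[38,5],[39,15],[45,5],[48,3],[49,0]]
[[31,11],[34,15],[38,16],[46,5],[48,3],[49,0]]
[[20,15],[26,0],[31,11],[34,15],[38,16],[46,5],[48,3],[49,0]]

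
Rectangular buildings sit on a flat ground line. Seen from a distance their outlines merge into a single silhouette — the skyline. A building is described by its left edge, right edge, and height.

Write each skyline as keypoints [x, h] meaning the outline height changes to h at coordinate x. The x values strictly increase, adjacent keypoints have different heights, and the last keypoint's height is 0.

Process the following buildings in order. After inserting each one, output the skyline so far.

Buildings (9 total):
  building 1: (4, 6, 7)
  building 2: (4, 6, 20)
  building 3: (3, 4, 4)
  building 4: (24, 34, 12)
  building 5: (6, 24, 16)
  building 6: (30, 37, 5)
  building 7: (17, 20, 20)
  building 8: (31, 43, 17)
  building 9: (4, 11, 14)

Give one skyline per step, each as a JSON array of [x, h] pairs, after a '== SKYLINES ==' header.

== SKYLINES ==
[[4,7],[6,0]]
[[4,20],[6,0]]
[[3,4],[4,20],[6,0]]
[[3,4],[4,20],[6,0],[24,12],[34,0]]
[[3,4],[4,20],[6,16],[24,12],[34,0]]
[[3,4],[4,20],[6,16],[24,12],[34,5],[37,0]]
[[3,4],[4,20],[6,16],[17,20],[20,16],[24,12],[34,5],[37,0]]
[[3,4],[4,20],[6,16],[17,20],[20,16],[24,12],[31,17],[43,0]]
[[3,4],[4,20],[6,16],[17,20],[20,16],[24,12],[31,17],[43,0]]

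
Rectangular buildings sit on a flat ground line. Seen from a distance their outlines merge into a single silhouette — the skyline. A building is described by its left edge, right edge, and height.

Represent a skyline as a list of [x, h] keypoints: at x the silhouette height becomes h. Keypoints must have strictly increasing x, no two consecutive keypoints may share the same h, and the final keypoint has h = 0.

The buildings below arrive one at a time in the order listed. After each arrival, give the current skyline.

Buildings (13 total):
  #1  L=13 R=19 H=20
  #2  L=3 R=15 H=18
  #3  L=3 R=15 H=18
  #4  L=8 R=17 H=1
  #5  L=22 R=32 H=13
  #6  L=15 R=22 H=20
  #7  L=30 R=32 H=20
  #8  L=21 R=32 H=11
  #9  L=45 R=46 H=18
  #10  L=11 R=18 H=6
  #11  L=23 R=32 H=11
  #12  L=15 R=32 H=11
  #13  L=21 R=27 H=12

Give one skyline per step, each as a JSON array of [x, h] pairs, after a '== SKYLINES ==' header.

== SKYLINES ==
[[13,20],[19,0]]
[[3,18],[13,20],[19,0]]
[[3,18],[13,20],[19,0]]
[[3,18],[13,20],[19,0]]
[[3,18],[13,20],[19,0],[22,13],[32,0]]
[[3,18],[13,20],[22,13],[32,0]]
[[3,18],[13,20],[22,13],[30,20],[32,0]]
[[3,18],[13,20],[22,13],[30,20],[32,0]]
[[3,18],[13,20],[22,13],[30,20],[32,0],[45,18],[46,0]]
[[3,18],[13,20],[22,13],[30,20],[32,0],[45,18],[46,0]]
[[3,18],[13,20],[22,13],[30,20],[32,0],[45,18],[46,0]]
[[3,18],[13,20],[22,13],[30,20],[32,0],[45,18],[46,0]]
[[3,18],[13,20],[22,13],[30,20],[32,0],[45,18],[46,0]]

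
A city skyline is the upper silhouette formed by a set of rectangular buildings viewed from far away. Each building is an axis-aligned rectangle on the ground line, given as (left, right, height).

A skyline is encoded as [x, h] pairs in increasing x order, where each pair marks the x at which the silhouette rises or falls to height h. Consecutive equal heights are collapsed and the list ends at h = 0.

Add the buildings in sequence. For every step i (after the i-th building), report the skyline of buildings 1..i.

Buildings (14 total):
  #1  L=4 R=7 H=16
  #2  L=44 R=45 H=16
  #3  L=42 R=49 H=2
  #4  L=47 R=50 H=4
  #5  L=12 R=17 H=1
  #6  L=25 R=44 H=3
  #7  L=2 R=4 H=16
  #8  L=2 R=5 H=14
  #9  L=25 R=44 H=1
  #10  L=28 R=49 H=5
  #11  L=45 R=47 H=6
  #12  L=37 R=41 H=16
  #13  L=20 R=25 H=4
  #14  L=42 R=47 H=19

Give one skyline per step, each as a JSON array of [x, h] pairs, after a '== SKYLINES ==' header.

== SKYLINES ==
[[4,16],[7,0]]
[[4,16],[7,0],[44,16],[45,0]]
[[4,16],[7,0],[42,2],[44,16],[45,2],[49,0]]
[[4,16],[7,0],[42,2],[44,16],[45,2],[47,4],[50,0]]
[[4,16],[7,0],[12,1],[17,0],[42,2],[44,16],[45,2],[47,4],[50,0]]
[[4,16],[7,0],[12,1],[17,0],[25,3],[44,16],[45,2],[47,4],[50,0]]
[[2,16],[7,0],[12,1],[17,0],[25,3],[44,16],[45,2],[47,4],[50,0]]
[[2,16],[7,0],[12,1],[17,0],[25,3],[44,16],[45,2],[47,4],[50,0]]
[[2,16],[7,0],[12,1],[17,0],[25,3],[44,16],[45,2],[47,4],[50,0]]
[[2,16],[7,0],[12,1],[17,0],[25,3],[28,5],[44,16],[45,5],[49,4],[50,0]]
[[2,16],[7,0],[12,1],[17,0],[25,3],[28,5],[44,16],[45,6],[47,5],[49,4],[50,0]]
[[2,16],[7,0],[12,1],[17,0],[25,3],[28,5],[37,16],[41,5],[44,16],[45,6],[47,5],[49,4],[50,0]]
[[2,16],[7,0],[12,1],[17,0],[20,4],[25,3],[28,5],[37,16],[41,5],[44,16],[45,6],[47,5],[49,4],[50,0]]
[[2,16],[7,0],[12,1],[17,0],[20,4],[25,3],[28,5],[37,16],[41,5],[42,19],[47,5],[49,4],[50,0]]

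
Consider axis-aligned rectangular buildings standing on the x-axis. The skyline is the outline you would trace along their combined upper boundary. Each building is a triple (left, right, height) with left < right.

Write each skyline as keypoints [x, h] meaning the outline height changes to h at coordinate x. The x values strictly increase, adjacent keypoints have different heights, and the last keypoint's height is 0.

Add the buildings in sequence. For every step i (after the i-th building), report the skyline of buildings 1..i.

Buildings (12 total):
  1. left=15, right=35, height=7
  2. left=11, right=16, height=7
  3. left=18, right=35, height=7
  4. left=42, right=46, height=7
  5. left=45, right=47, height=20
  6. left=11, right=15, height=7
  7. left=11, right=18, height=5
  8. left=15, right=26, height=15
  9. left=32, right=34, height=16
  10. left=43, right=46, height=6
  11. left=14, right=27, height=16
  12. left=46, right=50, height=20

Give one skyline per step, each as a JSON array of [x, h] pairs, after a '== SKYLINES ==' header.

== SKYLINES ==
[[15,7],[35,0]]
[[11,7],[35,0]]
[[11,7],[35,0]]
[[11,7],[35,0],[42,7],[46,0]]
[[11,7],[35,0],[42,7],[45,20],[47,0]]
[[11,7],[35,0],[42,7],[45,20],[47,0]]
[[11,7],[35,0],[42,7],[45,20],[47,0]]
[[11,7],[15,15],[26,7],[35,0],[42,7],[45,20],[47,0]]
[[11,7],[15,15],[26,7],[32,16],[34,7],[35,0],[42,7],[45,20],[47,0]]
[[11,7],[15,15],[26,7],[32,16],[34,7],[35,0],[42,7],[45,20],[47,0]]
[[11,7],[14,16],[27,7],[32,16],[34,7],[35,0],[42,7],[45,20],[47,0]]
[[11,7],[14,16],[27,7],[32,16],[34,7],[35,0],[42,7],[45,20],[50,0]]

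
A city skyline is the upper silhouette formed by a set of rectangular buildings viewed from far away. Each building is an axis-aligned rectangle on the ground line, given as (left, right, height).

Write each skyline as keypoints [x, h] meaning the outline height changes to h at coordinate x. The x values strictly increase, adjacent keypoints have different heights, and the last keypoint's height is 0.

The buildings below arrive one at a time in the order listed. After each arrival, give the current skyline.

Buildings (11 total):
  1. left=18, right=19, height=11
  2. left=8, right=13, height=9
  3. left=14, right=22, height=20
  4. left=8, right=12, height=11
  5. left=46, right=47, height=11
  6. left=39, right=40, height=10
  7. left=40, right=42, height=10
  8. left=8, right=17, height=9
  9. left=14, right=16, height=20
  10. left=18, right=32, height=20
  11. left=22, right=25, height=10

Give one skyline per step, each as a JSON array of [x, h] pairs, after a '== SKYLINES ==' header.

== SKYLINES ==
[[18,11],[19,0]]
[[8,9],[13,0],[18,11],[19,0]]
[[8,9],[13,0],[14,20],[22,0]]
[[8,11],[12,9],[13,0],[14,20],[22,0]]
[[8,11],[12,9],[13,0],[14,20],[22,0],[46,11],[47,0]]
[[8,11],[12,9],[13,0],[14,20],[22,0],[39,10],[40,0],[46,11],[47,0]]
[[8,11],[12,9],[13,0],[14,20],[22,0],[39,10],[42,0],[46,11],[47,0]]
[[8,11],[12,9],[14,20],[22,0],[39,10],[42,0],[46,11],[47,0]]
[[8,11],[12,9],[14,20],[22,0],[39,10],[42,0],[46,11],[47,0]]
[[8,11],[12,9],[14,20],[32,0],[39,10],[42,0],[46,11],[47,0]]
[[8,11],[12,9],[14,20],[32,0],[39,10],[42,0],[46,11],[47,0]]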